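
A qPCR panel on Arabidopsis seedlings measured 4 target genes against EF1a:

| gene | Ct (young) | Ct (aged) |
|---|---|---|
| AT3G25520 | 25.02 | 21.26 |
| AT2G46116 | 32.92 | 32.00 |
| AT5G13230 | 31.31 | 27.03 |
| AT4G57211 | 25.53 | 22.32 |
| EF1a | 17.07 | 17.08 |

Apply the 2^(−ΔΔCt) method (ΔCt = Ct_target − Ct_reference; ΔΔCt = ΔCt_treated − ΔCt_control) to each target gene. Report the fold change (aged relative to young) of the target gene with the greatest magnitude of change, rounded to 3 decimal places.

AT3G25520: ΔΔCt = (21.26−17.08) − (25.02−17.07) = 4.18 − 7.95 = -3.77; fold change = 2^3.77 = 13.642
AT2G46116: ΔΔCt = (32.00−17.08) − (32.92−17.07) = 14.92 − 15.85 = -0.93; fold change = 2^0.93 = 1.905
AT5G13230: ΔΔCt = (27.03−17.08) − (31.31−17.07) = 9.95 − 14.24 = -4.29; fold change = 2^4.29 = 19.562
AT4G57211: ΔΔCt = (22.32−17.08) − (25.53−17.07) = 5.24 − 8.46 = -3.22; fold change = 2^3.22 = 9.318
AT5G13230 has the largest |ΔΔCt| = 4.29.

19.562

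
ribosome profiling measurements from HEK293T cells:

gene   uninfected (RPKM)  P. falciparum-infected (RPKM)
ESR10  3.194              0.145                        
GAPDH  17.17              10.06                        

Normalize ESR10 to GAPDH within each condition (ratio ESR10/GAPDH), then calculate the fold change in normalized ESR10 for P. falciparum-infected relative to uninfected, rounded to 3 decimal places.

ESR10/GAPDH (uninfected) = 3.194 / 17.17 = 0.18602
ESR10/GAPDH (P. falciparum-infected) = 0.145 / 10.06 = 0.014414
Fold change = 0.014414 / 0.18602 = 0.0775

0.077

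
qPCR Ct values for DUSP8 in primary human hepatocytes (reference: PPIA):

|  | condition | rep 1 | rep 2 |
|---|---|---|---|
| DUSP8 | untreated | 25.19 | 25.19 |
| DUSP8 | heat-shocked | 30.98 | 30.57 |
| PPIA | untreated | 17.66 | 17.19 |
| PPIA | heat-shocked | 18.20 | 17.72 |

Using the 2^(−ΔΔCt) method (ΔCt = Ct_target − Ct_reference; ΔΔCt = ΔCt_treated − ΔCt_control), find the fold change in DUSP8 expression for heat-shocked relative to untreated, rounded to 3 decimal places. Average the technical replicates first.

Mean Ct: DUSP8 untreated 25.190; DUSP8 heat-shocked 30.775; PPIA untreated 17.425; PPIA heat-shocked 17.960
ΔCt(untreated) = 25.190 − 17.425 = 7.765
ΔCt(heat-shocked) = 30.775 − 17.960 = 12.815
ΔΔCt = 12.815 − 7.765 = 5.050
Fold change = 2^(−5.050) = 0.0302

0.030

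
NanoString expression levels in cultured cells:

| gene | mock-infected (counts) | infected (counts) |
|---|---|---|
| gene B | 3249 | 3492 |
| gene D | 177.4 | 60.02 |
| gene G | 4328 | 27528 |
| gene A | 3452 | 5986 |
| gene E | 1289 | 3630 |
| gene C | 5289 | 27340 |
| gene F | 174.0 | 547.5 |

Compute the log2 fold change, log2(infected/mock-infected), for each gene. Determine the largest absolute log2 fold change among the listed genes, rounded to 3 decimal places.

2.669

log2(3492/3249) = 0.104  (gene B)
log2(60.02/177.4) = -1.563  (gene D)
log2(27528/4328) = 2.669  (gene G)
log2(5986/3452) = 0.794  (gene A)
log2(3630/1289) = 1.494  (gene E)
log2(27340/5289) = 2.370  (gene C)
log2(547.5/174.0) = 1.654  (gene F)
The largest magnitude belongs to gene G.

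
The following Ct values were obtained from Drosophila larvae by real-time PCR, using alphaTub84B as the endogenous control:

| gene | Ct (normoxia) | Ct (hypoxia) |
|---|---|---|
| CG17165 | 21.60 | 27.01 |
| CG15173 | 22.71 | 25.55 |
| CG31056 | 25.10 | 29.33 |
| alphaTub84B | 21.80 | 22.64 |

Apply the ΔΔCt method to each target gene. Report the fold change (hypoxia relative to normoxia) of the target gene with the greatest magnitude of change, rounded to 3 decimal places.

0.042

CG17165: ΔΔCt = (27.01−22.64) − (21.60−21.80) = 4.37 − (-0.20) = 4.57; fold change = 2^-4.57 = 0.042
CG15173: ΔΔCt = (25.55−22.64) − (22.71−21.80) = 2.91 − 0.91 = 2.00; fold change = 2^-2.00 = 0.250
CG31056: ΔΔCt = (29.33−22.64) − (25.10−21.80) = 6.69 − 3.30 = 3.39; fold change = 2^-3.39 = 0.095
CG17165 has the largest |ΔΔCt| = 4.57.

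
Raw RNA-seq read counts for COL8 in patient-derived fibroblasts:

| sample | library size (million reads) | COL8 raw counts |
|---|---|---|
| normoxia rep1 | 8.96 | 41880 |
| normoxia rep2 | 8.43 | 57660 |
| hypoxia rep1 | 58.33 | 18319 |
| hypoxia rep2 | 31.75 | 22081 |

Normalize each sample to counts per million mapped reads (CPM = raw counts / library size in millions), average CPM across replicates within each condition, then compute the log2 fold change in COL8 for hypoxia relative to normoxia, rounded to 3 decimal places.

-3.512

CPM(normoxia rep1) = 41880 / 8.96 = 4674.1071
CPM(normoxia rep2) = 57660 / 8.43 = 6839.8577
CPM(hypoxia rep1) = 18319 / 58.33 = 314.0579
CPM(hypoxia rep2) = 22081 / 31.75 = 695.4646
mean CPM(normoxia) = 5756.9824; mean CPM(hypoxia) = 504.7613
Fold change = 504.7613 / 5756.9824 = 0.08768
log2(0.08768) = -3.5116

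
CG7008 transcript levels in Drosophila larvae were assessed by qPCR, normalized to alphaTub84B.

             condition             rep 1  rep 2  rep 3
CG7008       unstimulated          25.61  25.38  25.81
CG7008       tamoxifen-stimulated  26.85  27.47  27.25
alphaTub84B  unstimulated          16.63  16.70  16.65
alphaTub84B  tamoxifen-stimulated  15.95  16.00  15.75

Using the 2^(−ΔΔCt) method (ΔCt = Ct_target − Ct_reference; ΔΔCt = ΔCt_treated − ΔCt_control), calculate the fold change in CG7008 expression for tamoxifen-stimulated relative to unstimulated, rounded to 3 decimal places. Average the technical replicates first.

Mean Ct: CG7008 unstimulated 25.600; CG7008 tamoxifen-stimulated 27.190; alphaTub84B unstimulated 16.660; alphaTub84B tamoxifen-stimulated 15.900
ΔCt(unstimulated) = 25.600 − 16.660 = 8.940
ΔCt(tamoxifen-stimulated) = 27.190 − 15.900 = 11.290
ΔΔCt = 11.290 − 8.940 = 2.350
Fold change = 2^(−2.350) = 0.1961

0.196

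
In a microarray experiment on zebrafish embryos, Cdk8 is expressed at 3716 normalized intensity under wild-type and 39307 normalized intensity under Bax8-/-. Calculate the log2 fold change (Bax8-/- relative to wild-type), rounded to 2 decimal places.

Fold change = 39307 / 3716 = 10.5778
log2(10.5778) = 3.403

3.40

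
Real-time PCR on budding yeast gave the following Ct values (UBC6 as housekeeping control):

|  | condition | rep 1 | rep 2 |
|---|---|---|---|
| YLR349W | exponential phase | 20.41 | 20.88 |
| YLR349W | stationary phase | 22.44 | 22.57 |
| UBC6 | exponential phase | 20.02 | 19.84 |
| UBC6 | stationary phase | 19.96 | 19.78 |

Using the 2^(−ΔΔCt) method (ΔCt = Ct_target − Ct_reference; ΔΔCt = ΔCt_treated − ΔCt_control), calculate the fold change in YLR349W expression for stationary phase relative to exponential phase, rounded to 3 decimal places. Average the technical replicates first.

0.264

Mean Ct: YLR349W exponential phase 20.645; YLR349W stationary phase 22.505; UBC6 exponential phase 19.930; UBC6 stationary phase 19.870
ΔCt(exponential phase) = 20.645 − 19.930 = 0.715
ΔCt(stationary phase) = 22.505 − 19.870 = 2.635
ΔΔCt = 2.635 − 0.715 = 1.920
Fold change = 2^(−1.920) = 0.2643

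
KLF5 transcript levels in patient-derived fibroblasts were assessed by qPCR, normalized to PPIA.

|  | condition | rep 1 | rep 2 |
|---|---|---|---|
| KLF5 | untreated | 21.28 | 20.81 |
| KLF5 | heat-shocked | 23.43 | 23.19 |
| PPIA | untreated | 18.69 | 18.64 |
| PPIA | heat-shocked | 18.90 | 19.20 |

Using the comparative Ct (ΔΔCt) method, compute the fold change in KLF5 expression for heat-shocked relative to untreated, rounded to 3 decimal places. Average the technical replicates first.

Mean Ct: KLF5 untreated 21.045; KLF5 heat-shocked 23.310; PPIA untreated 18.665; PPIA heat-shocked 19.050
ΔCt(untreated) = 21.045 − 18.665 = 2.380
ΔCt(heat-shocked) = 23.310 − 19.050 = 4.260
ΔΔCt = 4.260 − 2.380 = 1.880
Fold change = 2^(−1.880) = 0.2717

0.272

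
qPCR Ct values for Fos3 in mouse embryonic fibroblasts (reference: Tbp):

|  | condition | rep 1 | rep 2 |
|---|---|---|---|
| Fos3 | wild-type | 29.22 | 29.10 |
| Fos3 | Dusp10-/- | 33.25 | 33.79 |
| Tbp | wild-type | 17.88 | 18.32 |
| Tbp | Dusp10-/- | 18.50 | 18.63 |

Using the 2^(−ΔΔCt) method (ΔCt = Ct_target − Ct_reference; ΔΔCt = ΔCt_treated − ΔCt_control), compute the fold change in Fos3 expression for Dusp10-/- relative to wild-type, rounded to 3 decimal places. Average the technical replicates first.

0.067

Mean Ct: Fos3 wild-type 29.160; Fos3 Dusp10-/- 33.520; Tbp wild-type 18.100; Tbp Dusp10-/- 18.565
ΔCt(wild-type) = 29.160 − 18.100 = 11.060
ΔCt(Dusp10-/-) = 33.520 − 18.565 = 14.955
ΔΔCt = 14.955 − 11.060 = 3.895
Fold change = 2^(−3.895) = 0.0672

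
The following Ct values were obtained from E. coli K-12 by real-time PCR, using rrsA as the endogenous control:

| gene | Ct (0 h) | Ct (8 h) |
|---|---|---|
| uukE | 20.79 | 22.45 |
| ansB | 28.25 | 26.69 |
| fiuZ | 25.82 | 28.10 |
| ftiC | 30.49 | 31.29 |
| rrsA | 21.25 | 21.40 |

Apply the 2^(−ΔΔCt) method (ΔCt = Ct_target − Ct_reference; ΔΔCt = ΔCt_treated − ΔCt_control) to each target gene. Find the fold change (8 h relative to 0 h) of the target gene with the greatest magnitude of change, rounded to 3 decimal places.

0.228

uukE: ΔΔCt = (22.45−21.40) − (20.79−21.25) = 1.05 − (-0.46) = 1.51; fold change = 2^-1.51 = 0.351
ansB: ΔΔCt = (26.69−21.40) − (28.25−21.25) = 5.29 − 7.00 = -1.71; fold change = 2^1.71 = 3.272
fiuZ: ΔΔCt = (28.10−21.40) − (25.82−21.25) = 6.70 − 4.57 = 2.13; fold change = 2^-2.13 = 0.228
ftiC: ΔΔCt = (31.29−21.40) − (30.49−21.25) = 9.89 − 9.24 = 0.65; fold change = 2^-0.65 = 0.637
fiuZ has the largest |ΔΔCt| = 2.13.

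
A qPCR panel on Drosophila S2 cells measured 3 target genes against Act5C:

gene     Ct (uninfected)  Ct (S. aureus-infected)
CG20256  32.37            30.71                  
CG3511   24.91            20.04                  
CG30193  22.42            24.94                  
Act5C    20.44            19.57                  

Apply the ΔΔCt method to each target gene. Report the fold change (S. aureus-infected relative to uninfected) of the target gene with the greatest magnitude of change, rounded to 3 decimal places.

CG20256: ΔΔCt = (30.71−19.57) − (32.37−20.44) = 11.14 − 11.93 = -0.79; fold change = 2^0.79 = 1.729
CG3511: ΔΔCt = (20.04−19.57) − (24.91−20.44) = 0.47 − 4.47 = -4.00; fold change = 2^4.00 = 16.000
CG30193: ΔΔCt = (24.94−19.57) − (22.42−20.44) = 5.37 − 1.98 = 3.39; fold change = 2^-3.39 = 0.095
CG3511 has the largest |ΔΔCt| = 4.00.

16.000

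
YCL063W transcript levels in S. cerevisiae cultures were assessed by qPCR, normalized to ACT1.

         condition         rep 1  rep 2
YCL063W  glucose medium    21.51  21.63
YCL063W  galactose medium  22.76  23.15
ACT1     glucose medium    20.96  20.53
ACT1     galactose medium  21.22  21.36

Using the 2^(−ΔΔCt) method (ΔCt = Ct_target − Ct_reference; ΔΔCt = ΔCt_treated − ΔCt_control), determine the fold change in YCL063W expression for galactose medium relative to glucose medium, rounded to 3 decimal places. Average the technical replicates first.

0.559

Mean Ct: YCL063W glucose medium 21.570; YCL063W galactose medium 22.955; ACT1 glucose medium 20.745; ACT1 galactose medium 21.290
ΔCt(glucose medium) = 21.570 − 20.745 = 0.825
ΔCt(galactose medium) = 22.955 − 21.290 = 1.665
ΔΔCt = 1.665 − 0.825 = 0.840
Fold change = 2^(−0.840) = 0.5586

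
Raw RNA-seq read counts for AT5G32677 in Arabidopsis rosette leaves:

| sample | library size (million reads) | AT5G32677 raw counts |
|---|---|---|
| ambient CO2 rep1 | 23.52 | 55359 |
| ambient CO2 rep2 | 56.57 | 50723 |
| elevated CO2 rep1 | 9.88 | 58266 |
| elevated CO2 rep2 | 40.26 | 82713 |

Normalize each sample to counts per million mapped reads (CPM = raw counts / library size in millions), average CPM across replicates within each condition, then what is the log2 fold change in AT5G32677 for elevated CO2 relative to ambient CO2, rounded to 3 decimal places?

1.291

CPM(ambient CO2 rep1) = 55359 / 23.52 = 2353.6990
CPM(ambient CO2 rep2) = 50723 / 56.57 = 896.6413
CPM(elevated CO2 rep1) = 58266 / 9.88 = 5897.3684
CPM(elevated CO2 rep2) = 82713 / 40.26 = 2054.4709
mean CPM(ambient CO2) = 1625.1702; mean CPM(elevated CO2) = 3975.9197
Fold change = 3975.9197 / 1625.1702 = 2.44646
log2(2.44646) = 1.2907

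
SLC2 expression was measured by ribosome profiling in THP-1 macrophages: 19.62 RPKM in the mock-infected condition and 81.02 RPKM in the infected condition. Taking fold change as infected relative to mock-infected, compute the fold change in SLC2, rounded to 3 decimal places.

Fold change = 81.02 / 19.62 = 4.1295
SLC2 is upregulated.

4.129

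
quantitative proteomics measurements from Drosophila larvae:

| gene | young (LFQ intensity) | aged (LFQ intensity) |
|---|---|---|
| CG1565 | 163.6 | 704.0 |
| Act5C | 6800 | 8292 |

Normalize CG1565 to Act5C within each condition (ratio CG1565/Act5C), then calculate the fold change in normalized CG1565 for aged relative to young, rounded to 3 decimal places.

CG1565/Act5C (young) = 163.6 / 6800 = 0.024059
CG1565/Act5C (aged) = 704.0 / 8292 = 0.084901
Fold change = 0.084901 / 0.024059 = 3.5289

3.529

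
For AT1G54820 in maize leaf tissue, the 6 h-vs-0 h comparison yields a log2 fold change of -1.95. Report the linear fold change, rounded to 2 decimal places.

0.26

Fold change = 2^(-1.95) = 0.259
That is, AT1G54820 drops to 25.9% of the 0 h level.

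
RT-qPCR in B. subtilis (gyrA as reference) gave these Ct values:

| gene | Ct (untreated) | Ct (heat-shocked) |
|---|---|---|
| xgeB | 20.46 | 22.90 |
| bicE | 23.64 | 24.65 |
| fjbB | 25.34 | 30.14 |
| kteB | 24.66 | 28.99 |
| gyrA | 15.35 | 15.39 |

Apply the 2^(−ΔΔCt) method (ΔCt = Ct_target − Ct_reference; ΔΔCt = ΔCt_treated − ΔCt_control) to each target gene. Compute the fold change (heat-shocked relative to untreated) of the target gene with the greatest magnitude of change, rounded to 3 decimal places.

xgeB: ΔΔCt = (22.90−15.39) − (20.46−15.35) = 7.51 − 5.11 = 2.40; fold change = 2^-2.40 = 0.189
bicE: ΔΔCt = (24.65−15.39) − (23.64−15.35) = 9.26 − 8.29 = 0.97; fold change = 2^-0.97 = 0.511
fjbB: ΔΔCt = (30.14−15.39) − (25.34−15.35) = 14.75 − 9.99 = 4.76; fold change = 2^-4.76 = 0.037
kteB: ΔΔCt = (28.99−15.39) − (24.66−15.35) = 13.60 − 9.31 = 4.29; fold change = 2^-4.29 = 0.051
fjbB has the largest |ΔΔCt| = 4.76.

0.037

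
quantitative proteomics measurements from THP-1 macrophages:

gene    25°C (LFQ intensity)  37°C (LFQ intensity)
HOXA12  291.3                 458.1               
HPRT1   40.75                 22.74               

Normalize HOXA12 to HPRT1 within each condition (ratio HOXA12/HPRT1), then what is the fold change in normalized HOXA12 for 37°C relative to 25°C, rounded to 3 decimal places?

HOXA12/HPRT1 (25°C) = 291.3 / 40.75 = 7.1485
HOXA12/HPRT1 (37°C) = 458.1 / 22.74 = 20.145
Fold change = 20.145 / 7.1485 = 2.8181

2.818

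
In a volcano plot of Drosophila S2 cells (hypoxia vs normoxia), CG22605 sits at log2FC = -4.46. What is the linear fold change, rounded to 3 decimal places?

0.045

Fold change = 2^(-4.46) = 0.0454
That is, CG22605 drops to 4.5% of the normoxia level.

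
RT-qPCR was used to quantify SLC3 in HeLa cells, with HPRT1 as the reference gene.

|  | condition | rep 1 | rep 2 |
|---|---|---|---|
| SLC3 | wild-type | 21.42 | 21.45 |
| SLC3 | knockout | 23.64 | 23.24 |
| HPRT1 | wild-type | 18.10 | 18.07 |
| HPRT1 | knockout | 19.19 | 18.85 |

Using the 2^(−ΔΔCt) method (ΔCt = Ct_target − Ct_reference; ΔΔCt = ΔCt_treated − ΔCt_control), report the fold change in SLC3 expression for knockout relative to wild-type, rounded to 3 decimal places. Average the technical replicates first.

0.476

Mean Ct: SLC3 wild-type 21.435; SLC3 knockout 23.440; HPRT1 wild-type 18.085; HPRT1 knockout 19.020
ΔCt(wild-type) = 21.435 − 18.085 = 3.350
ΔCt(knockout) = 23.440 − 19.020 = 4.420
ΔΔCt = 4.420 − 3.350 = 1.070
Fold change = 2^(−1.070) = 0.4763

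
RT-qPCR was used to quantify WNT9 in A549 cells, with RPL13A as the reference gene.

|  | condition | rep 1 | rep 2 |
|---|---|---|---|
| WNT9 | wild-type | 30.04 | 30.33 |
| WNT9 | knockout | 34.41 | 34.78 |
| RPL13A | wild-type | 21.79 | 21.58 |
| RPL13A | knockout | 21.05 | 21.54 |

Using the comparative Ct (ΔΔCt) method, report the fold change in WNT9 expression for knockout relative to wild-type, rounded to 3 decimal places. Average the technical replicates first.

0.036

Mean Ct: WNT9 wild-type 30.185; WNT9 knockout 34.595; RPL13A wild-type 21.685; RPL13A knockout 21.295
ΔCt(wild-type) = 30.185 − 21.685 = 8.500
ΔCt(knockout) = 34.595 − 21.295 = 13.300
ΔΔCt = 13.300 − 8.500 = 4.800
Fold change = 2^(−4.800) = 0.0359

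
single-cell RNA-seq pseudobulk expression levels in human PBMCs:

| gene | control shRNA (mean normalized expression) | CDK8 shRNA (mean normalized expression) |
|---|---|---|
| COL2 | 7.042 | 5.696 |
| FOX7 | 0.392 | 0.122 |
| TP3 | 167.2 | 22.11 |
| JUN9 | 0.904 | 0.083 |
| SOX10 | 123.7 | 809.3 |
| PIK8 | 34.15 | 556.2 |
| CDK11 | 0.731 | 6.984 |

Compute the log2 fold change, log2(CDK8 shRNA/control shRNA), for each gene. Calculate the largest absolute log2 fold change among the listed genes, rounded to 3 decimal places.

log2(5.696/7.042) = -0.306  (COL2)
log2(0.122/0.392) = -1.684  (FOX7)
log2(22.11/167.2) = -2.919  (TP3)
log2(0.083/0.904) = -3.445  (JUN9)
log2(809.3/123.7) = 2.710  (SOX10)
log2(556.2/34.15) = 4.026  (PIK8)
log2(6.984/0.731) = 3.256  (CDK11)
The largest magnitude belongs to PIK8.

4.026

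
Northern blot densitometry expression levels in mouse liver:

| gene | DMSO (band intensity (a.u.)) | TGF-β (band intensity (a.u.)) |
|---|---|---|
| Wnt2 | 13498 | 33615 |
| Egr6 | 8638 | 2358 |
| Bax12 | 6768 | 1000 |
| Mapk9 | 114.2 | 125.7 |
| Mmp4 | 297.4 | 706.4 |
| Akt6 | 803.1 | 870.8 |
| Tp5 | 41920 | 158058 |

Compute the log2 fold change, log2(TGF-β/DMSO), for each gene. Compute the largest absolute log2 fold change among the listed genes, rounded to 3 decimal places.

2.759

log2(33615/13498) = 1.316  (Wnt2)
log2(2358/8638) = -1.873  (Egr6)
log2(1000/6768) = -2.759  (Bax12)
log2(125.7/114.2) = 0.138  (Mapk9)
log2(706.4/297.4) = 1.248  (Mmp4)
log2(870.8/803.1) = 0.117  (Akt6)
log2(158058/41920) = 1.915  (Tp5)
The largest magnitude belongs to Bax12.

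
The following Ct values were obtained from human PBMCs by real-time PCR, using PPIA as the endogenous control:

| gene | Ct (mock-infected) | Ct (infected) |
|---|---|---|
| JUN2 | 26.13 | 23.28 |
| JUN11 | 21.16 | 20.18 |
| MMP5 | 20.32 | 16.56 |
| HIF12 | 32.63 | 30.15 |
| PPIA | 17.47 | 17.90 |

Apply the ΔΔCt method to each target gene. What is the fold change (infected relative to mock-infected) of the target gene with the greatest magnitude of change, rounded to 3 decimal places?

JUN2: ΔΔCt = (23.28−17.90) − (26.13−17.47) = 5.38 − 8.66 = -3.28; fold change = 2^3.28 = 9.714
JUN11: ΔΔCt = (20.18−17.90) − (21.16−17.47) = 2.28 − 3.69 = -1.41; fold change = 2^1.41 = 2.657
MMP5: ΔΔCt = (16.56−17.90) − (20.32−17.47) = -1.34 − 2.85 = -4.19; fold change = 2^4.19 = 18.252
HIF12: ΔΔCt = (30.15−17.90) − (32.63−17.47) = 12.25 − 15.16 = -2.91; fold change = 2^2.91 = 7.516
MMP5 has the largest |ΔΔCt| = 4.19.

18.252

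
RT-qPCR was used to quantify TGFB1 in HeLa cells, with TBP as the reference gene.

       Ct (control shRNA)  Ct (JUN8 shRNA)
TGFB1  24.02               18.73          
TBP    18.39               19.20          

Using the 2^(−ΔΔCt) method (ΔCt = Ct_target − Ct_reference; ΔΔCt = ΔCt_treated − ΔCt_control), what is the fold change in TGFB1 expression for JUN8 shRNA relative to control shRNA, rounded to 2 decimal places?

68.59

ΔCt(control shRNA) = 24.020 − 18.390 = 5.630
ΔCt(JUN8 shRNA) = 18.730 − 19.200 = -0.470
ΔΔCt = -0.470 − 5.630 = -6.100
Fold change = 2^(−(-6.100)) = 2^6.100 = 68.594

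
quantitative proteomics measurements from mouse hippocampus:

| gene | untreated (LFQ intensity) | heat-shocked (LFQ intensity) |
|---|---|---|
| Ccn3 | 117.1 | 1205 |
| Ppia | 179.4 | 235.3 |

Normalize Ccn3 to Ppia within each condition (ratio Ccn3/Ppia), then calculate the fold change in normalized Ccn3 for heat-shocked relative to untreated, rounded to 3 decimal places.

7.846

Ccn3/Ppia (untreated) = 117.1 / 179.4 = 0.65273
Ccn3/Ppia (heat-shocked) = 1205 / 235.3 = 5.1211
Fold change = 5.1211 / 0.65273 = 7.8457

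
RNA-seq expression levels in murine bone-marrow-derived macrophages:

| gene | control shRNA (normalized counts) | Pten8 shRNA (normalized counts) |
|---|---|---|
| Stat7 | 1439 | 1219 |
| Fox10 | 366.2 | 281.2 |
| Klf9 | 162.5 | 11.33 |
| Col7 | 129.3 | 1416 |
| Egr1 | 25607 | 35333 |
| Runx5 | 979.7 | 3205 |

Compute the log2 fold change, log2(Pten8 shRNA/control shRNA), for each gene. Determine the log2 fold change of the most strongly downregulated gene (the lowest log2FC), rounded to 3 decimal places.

-3.842

log2(1219/1439) = -0.239  (Stat7)
log2(281.2/366.2) = -0.381  (Fox10)
log2(11.33/162.5) = -3.842  (Klf9)
log2(1416/129.3) = 3.453  (Col7)
log2(35333/25607) = 0.464  (Egr1)
log2(3205/979.7) = 1.710  (Runx5)
Klf9 is most strongly downregulated.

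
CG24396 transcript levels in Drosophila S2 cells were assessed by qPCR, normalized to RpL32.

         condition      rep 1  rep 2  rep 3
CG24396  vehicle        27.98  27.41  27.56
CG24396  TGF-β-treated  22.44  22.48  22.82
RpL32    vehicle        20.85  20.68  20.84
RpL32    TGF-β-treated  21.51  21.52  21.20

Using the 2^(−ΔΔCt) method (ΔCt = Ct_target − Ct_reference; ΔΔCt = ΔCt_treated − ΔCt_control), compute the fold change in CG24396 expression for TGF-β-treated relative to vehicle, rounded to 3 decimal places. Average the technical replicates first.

51.625

Mean Ct: CG24396 vehicle 27.650; CG24396 TGF-β-treated 22.580; RpL32 vehicle 20.790; RpL32 TGF-β-treated 21.410
ΔCt(vehicle) = 27.650 − 20.790 = 6.860
ΔCt(TGF-β-treated) = 22.580 − 21.410 = 1.170
ΔΔCt = 1.170 − 6.860 = -5.690
Fold change = 2^(−(-5.690)) = 2^5.690 = 51.6251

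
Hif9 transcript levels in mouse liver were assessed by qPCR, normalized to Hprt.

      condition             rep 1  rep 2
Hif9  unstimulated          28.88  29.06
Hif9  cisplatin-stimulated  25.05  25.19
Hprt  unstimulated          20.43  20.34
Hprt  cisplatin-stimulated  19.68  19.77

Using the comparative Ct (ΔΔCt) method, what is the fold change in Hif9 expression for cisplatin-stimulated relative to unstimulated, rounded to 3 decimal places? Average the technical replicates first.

9.126

Mean Ct: Hif9 unstimulated 28.970; Hif9 cisplatin-stimulated 25.120; Hprt unstimulated 20.385; Hprt cisplatin-stimulated 19.725
ΔCt(unstimulated) = 28.970 − 20.385 = 8.585
ΔCt(cisplatin-stimulated) = 25.120 − 19.725 = 5.395
ΔΔCt = 5.395 − 8.585 = -3.190
Fold change = 2^(−(-3.190)) = 2^3.190 = 9.1261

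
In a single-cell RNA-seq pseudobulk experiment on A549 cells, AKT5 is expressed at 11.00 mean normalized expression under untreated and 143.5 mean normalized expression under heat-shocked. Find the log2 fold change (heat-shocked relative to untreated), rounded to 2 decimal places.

Fold change = 143.5 / 11.00 = 13.0455
log2(13.0455) = 3.705

3.71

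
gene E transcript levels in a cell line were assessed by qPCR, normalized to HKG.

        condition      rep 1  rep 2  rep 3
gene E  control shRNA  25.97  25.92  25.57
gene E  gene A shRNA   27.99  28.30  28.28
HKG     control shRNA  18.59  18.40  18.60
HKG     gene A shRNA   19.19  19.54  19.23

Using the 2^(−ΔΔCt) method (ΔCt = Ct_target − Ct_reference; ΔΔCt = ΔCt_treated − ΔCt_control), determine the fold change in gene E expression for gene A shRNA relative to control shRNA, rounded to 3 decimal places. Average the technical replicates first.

0.334

Mean Ct: gene E control shRNA 25.820; gene E gene A shRNA 28.190; HKG control shRNA 18.530; HKG gene A shRNA 19.320
ΔCt(control shRNA) = 25.820 − 18.530 = 7.290
ΔCt(gene A shRNA) = 28.190 − 19.320 = 8.870
ΔΔCt = 8.870 − 7.290 = 1.580
Fold change = 2^(−1.580) = 0.3345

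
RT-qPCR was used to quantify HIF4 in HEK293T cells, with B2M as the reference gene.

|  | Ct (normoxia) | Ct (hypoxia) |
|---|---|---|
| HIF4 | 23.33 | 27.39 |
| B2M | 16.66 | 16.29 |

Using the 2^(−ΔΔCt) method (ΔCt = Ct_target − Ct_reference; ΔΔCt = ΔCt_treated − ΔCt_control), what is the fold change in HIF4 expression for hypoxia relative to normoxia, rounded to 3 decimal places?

0.046

ΔCt(normoxia) = 23.330 − 16.660 = 6.670
ΔCt(hypoxia) = 27.390 − 16.290 = 11.100
ΔΔCt = 11.100 − 6.670 = 4.430
Fold change = 2^(−4.430) = 0.0464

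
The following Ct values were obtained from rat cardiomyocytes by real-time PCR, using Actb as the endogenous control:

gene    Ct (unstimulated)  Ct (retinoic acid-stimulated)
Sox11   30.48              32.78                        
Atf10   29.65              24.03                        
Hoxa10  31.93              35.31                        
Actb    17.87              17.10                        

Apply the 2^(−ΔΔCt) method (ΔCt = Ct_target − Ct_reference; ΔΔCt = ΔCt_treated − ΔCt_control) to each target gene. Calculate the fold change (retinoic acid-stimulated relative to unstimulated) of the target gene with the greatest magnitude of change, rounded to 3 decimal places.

Sox11: ΔΔCt = (32.78−17.10) − (30.48−17.87) = 15.68 − 12.61 = 3.07; fold change = 2^-3.07 = 0.119
Atf10: ΔΔCt = (24.03−17.10) − (29.65−17.87) = 6.93 − 11.78 = -4.85; fold change = 2^4.85 = 28.840
Hoxa10: ΔΔCt = (35.31−17.10) − (31.93−17.87) = 18.21 − 14.06 = 4.15; fold change = 2^-4.15 = 0.056
Atf10 has the largest |ΔΔCt| = 4.85.

28.840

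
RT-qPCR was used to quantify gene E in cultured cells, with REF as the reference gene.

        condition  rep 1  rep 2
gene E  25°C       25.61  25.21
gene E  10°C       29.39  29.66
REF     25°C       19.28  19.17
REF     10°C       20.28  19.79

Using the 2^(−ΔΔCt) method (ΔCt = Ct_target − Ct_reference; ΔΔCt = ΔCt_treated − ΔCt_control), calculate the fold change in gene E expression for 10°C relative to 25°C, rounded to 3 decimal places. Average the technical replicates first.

Mean Ct: gene E 25°C 25.410; gene E 10°C 29.525; REF 25°C 19.225; REF 10°C 20.035
ΔCt(25°C) = 25.410 − 19.225 = 6.185
ΔCt(10°C) = 29.525 − 20.035 = 9.490
ΔΔCt = 9.490 − 6.185 = 3.305
Fold change = 2^(−3.305) = 0.1012

0.101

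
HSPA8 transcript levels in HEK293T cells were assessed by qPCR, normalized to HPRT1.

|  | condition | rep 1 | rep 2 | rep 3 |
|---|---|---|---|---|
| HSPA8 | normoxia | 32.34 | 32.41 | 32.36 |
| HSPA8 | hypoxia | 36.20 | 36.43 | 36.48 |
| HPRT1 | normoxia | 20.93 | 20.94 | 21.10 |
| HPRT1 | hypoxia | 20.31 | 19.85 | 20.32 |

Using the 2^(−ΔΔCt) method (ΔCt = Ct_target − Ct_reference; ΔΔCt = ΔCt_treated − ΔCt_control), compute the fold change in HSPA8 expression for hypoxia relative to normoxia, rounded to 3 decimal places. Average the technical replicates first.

0.035

Mean Ct: HSPA8 normoxia 32.370; HSPA8 hypoxia 36.370; HPRT1 normoxia 20.990; HPRT1 hypoxia 20.160
ΔCt(normoxia) = 32.370 − 20.990 = 11.380
ΔCt(hypoxia) = 36.370 − 20.160 = 16.210
ΔΔCt = 16.210 − 11.380 = 4.830
Fold change = 2^(−4.830) = 0.0352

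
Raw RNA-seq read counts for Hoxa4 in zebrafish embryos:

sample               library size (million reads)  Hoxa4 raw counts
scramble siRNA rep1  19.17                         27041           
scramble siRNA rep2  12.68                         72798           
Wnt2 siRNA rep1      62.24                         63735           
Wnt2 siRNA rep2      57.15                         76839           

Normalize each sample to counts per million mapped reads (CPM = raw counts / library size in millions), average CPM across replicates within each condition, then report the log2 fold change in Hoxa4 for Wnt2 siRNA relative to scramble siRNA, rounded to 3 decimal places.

CPM(scramble siRNA rep1) = 27041 / 19.17 = 1410.5895
CPM(scramble siRNA rep2) = 72798 / 12.68 = 5741.1672
CPM(Wnt2 siRNA rep1) = 63735 / 62.24 = 1024.0199
CPM(Wnt2 siRNA rep2) = 76839 / 57.15 = 1344.5144
mean CPM(scramble siRNA) = 3575.8783; mean CPM(Wnt2 siRNA) = 1184.2672
Fold change = 1184.2672 / 3575.8783 = 0.33118
log2(0.33118) = -1.5943

-1.594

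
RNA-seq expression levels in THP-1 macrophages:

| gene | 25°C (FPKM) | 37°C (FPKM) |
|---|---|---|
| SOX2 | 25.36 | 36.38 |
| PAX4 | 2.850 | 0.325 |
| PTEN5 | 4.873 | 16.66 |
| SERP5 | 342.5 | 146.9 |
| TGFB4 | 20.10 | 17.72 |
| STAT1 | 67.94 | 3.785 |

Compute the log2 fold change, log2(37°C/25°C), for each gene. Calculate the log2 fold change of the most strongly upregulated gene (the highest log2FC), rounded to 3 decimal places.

1.774

log2(36.38/25.36) = 0.521  (SOX2)
log2(0.325/2.850) = -3.132  (PAX4)
log2(16.66/4.873) = 1.774  (PTEN5)
log2(146.9/342.5) = -1.221  (SERP5)
log2(17.72/20.10) = -0.182  (TGFB4)
log2(3.785/67.94) = -4.166  (STAT1)
PTEN5 is most strongly upregulated.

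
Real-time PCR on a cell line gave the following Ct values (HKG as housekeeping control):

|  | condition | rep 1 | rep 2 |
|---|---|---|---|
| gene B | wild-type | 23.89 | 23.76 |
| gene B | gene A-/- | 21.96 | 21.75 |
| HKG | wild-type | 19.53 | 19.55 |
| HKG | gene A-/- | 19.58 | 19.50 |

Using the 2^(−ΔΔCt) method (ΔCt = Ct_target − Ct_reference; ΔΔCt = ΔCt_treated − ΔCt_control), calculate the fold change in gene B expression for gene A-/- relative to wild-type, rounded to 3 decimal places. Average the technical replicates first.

Mean Ct: gene B wild-type 23.825; gene B gene A-/- 21.855; HKG wild-type 19.540; HKG gene A-/- 19.540
ΔCt(wild-type) = 23.825 − 19.540 = 4.285
ΔCt(gene A-/-) = 21.855 − 19.540 = 2.315
ΔΔCt = 2.315 − 4.285 = -1.970
Fold change = 2^(−(-1.970)) = 2^1.970 = 3.9177

3.918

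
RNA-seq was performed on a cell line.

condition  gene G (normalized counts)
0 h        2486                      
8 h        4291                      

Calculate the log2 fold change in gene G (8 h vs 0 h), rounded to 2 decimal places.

Fold change = 4291 / 2486 = 1.7261
log2(1.7261) = 0.787

0.79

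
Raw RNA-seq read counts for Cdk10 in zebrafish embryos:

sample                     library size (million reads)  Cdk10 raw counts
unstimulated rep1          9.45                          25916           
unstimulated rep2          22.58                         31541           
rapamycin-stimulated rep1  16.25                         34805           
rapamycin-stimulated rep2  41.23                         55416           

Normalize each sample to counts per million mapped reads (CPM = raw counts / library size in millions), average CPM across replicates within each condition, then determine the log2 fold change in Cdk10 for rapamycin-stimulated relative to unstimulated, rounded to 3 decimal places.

-0.248

CPM(unstimulated rep1) = 25916 / 9.45 = 2742.4339
CPM(unstimulated rep2) = 31541 / 22.58 = 1396.8556
CPM(rapamycin-stimulated rep1) = 34805 / 16.25 = 2141.8462
CPM(rapamycin-stimulated rep2) = 55416 / 41.23 = 1344.0699
mean CPM(unstimulated) = 2069.6447; mean CPM(rapamycin-stimulated) = 1742.9580
Fold change = 1742.9580 / 2069.6447 = 0.84215
log2(0.84215) = -0.2478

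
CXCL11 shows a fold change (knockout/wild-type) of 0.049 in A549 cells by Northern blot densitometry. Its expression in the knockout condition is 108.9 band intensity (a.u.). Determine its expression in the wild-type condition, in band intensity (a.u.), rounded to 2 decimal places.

wild-type expression = 108.9 / 0.049 = 2222.45

2222.45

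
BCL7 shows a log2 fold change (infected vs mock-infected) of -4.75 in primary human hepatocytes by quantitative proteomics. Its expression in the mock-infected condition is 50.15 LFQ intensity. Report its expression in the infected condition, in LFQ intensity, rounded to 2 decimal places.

Fold change = 2^(-4.75) = 0.0372
infected expression = 50.15 × 0.0372 = 1.86

1.86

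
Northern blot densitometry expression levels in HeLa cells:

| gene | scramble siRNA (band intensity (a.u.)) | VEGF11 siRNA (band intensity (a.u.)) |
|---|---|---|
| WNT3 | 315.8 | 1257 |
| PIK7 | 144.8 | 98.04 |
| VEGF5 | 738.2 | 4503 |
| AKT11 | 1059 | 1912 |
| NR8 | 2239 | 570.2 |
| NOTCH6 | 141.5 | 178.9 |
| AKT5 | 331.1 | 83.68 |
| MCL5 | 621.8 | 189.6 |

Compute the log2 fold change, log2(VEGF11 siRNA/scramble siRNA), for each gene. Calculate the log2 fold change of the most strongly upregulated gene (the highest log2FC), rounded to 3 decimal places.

log2(1257/315.8) = 1.993  (WNT3)
log2(98.04/144.8) = -0.563  (PIK7)
log2(4503/738.2) = 2.609  (VEGF5)
log2(1912/1059) = 0.852  (AKT11)
log2(570.2/2239) = -1.973  (NR8)
log2(178.9/141.5) = 0.338  (NOTCH6)
log2(83.68/331.1) = -1.984  (AKT5)
log2(189.6/621.8) = -1.713  (MCL5)
VEGF5 is most strongly upregulated.

2.609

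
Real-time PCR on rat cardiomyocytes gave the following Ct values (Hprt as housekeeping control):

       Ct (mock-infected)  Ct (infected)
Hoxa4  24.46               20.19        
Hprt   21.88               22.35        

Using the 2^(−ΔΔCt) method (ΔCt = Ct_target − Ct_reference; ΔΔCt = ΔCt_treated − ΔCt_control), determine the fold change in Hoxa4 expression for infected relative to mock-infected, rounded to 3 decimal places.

ΔCt(mock-infected) = 24.460 − 21.880 = 2.580
ΔCt(infected) = 20.190 − 22.350 = -2.160
ΔΔCt = -2.160 − 2.580 = -4.740
Fold change = 2^(−(-4.740)) = 2^4.740 = 26.7228

26.723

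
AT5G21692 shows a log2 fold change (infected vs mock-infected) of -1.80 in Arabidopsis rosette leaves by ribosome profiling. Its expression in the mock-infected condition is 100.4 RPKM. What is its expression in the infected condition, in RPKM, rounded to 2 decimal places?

28.83

Fold change = 2^(-1.80) = 0.2872
infected expression = 100.4 × 0.2872 = 28.83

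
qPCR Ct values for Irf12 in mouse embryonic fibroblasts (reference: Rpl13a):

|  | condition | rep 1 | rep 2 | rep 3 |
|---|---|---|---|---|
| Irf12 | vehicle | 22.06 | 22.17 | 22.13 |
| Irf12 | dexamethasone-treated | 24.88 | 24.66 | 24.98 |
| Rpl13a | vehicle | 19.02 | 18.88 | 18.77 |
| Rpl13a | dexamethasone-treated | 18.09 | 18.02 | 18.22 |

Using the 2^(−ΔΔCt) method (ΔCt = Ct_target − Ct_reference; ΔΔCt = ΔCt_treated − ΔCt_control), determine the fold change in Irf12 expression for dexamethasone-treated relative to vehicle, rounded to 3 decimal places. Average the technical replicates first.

Mean Ct: Irf12 vehicle 22.120; Irf12 dexamethasone-treated 24.840; Rpl13a vehicle 18.890; Rpl13a dexamethasone-treated 18.110
ΔCt(vehicle) = 22.120 − 18.890 = 3.230
ΔCt(dexamethasone-treated) = 24.840 − 18.110 = 6.730
ΔΔCt = 6.730 − 3.230 = 3.500
Fold change = 2^(−3.500) = 0.0884

0.088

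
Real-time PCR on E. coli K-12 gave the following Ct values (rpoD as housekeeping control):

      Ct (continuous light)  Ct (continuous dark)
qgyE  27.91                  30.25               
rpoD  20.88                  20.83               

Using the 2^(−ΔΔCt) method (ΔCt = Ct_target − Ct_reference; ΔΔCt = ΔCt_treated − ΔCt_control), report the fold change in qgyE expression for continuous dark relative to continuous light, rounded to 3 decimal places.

0.191

ΔCt(continuous light) = 27.910 − 20.880 = 7.030
ΔCt(continuous dark) = 30.250 − 20.830 = 9.420
ΔΔCt = 9.420 − 7.030 = 2.390
Fold change = 2^(−2.390) = 0.1908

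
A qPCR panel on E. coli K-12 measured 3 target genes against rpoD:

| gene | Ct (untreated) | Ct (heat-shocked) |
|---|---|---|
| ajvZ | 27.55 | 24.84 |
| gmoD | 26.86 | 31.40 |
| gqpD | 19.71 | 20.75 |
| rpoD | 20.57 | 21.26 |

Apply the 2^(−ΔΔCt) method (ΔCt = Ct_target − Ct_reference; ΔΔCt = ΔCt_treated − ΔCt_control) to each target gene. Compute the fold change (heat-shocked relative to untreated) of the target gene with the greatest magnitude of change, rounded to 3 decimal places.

0.069

ajvZ: ΔΔCt = (24.84−21.26) − (27.55−20.57) = 3.58 − 6.98 = -3.40; fold change = 2^3.40 = 10.556
gmoD: ΔΔCt = (31.40−21.26) − (26.86−20.57) = 10.14 − 6.29 = 3.85; fold change = 2^-3.85 = 0.069
gqpD: ΔΔCt = (20.75−21.26) − (19.71−20.57) = -0.51 − (-0.86) = 0.35; fold change = 2^-0.35 = 0.785
gmoD has the largest |ΔΔCt| = 3.85.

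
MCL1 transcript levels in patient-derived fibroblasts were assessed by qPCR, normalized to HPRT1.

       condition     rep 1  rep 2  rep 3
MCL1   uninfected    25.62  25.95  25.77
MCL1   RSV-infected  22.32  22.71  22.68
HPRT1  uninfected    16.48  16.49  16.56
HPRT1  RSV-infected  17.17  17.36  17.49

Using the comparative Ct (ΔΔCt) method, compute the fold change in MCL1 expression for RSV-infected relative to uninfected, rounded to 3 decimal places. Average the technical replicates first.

16.450

Mean Ct: MCL1 uninfected 25.780; MCL1 RSV-infected 22.570; HPRT1 uninfected 16.510; HPRT1 RSV-infected 17.340
ΔCt(uninfected) = 25.780 − 16.510 = 9.270
ΔCt(RSV-infected) = 22.570 − 17.340 = 5.230
ΔΔCt = 5.230 − 9.270 = -4.040
Fold change = 2^(−(-4.040)) = 2^4.040 = 16.4498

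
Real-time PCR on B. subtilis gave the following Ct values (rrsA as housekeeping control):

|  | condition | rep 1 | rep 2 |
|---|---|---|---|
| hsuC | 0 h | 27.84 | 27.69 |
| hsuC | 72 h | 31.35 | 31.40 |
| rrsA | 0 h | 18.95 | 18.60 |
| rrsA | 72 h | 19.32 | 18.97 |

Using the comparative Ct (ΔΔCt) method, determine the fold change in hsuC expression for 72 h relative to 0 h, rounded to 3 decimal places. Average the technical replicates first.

Mean Ct: hsuC 0 h 27.765; hsuC 72 h 31.375; rrsA 0 h 18.775; rrsA 72 h 19.145
ΔCt(0 h) = 27.765 − 18.775 = 8.990
ΔCt(72 h) = 31.375 − 19.145 = 12.230
ΔΔCt = 12.230 − 8.990 = 3.240
Fold change = 2^(−3.240) = 0.1058

0.106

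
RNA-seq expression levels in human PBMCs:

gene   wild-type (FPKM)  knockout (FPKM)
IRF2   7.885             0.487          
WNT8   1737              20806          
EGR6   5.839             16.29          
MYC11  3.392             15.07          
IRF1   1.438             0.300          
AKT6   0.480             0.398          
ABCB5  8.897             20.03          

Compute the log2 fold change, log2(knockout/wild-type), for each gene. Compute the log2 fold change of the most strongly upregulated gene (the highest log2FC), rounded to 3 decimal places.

3.582

log2(0.487/7.885) = -4.017  (IRF2)
log2(20806/1737) = 3.582  (WNT8)
log2(16.29/5.839) = 1.480  (EGR6)
log2(15.07/3.392) = 2.151  (MYC11)
log2(0.300/1.438) = -2.261  (IRF1)
log2(0.398/0.480) = -0.270  (AKT6)
log2(20.03/8.897) = 1.171  (ABCB5)
WNT8 is most strongly upregulated.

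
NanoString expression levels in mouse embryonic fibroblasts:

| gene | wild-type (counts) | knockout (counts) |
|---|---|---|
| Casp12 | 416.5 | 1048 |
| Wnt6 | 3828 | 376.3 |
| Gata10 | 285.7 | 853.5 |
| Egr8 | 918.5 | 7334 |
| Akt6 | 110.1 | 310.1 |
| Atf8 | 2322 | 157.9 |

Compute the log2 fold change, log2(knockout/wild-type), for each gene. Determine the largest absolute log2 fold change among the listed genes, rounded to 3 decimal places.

log2(1048/416.5) = 1.331  (Casp12)
log2(376.3/3828) = -3.347  (Wnt6)
log2(853.5/285.7) = 1.579  (Gata10)
log2(7334/918.5) = 2.997  (Egr8)
log2(310.1/110.1) = 1.494  (Akt6)
log2(157.9/2322) = -3.878  (Atf8)
The largest magnitude belongs to Atf8.

3.878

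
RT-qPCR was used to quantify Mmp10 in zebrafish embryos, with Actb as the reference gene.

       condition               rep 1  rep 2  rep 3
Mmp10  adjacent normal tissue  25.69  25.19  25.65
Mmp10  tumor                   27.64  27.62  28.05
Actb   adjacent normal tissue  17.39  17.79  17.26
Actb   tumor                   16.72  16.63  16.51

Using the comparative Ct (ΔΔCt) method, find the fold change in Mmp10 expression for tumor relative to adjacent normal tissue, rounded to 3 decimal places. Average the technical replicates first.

Mean Ct: Mmp10 adjacent normal tissue 25.510; Mmp10 tumor 27.770; Actb adjacent normal tissue 17.480; Actb tumor 16.620
ΔCt(adjacent normal tissue) = 25.510 − 17.480 = 8.030
ΔCt(tumor) = 27.770 − 16.620 = 11.150
ΔΔCt = 11.150 − 8.030 = 3.120
Fold change = 2^(−3.120) = 0.1150

0.115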